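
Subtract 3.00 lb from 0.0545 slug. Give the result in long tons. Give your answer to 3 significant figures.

0.0545 slug = 0.000782806 long ton and 3.00 lb = 0.00133929 long ton.
0.000782806 − 0.00133929 ≈ -0.000556 long ton.

-0.000556 long tons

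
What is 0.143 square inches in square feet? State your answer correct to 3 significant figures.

1 in² = 0.00694444 ft².
Then 0.143 × 0.00694444 ≈ 0.000993 ft².

0.000993 square feet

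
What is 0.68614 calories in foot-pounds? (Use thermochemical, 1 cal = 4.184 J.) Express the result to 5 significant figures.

2.1174 ft·lbf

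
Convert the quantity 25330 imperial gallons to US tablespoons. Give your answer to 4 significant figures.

1 imperial gallon = 307.443 US tablespoons.
Thus 25330 × 307.443 ≈ 7.788 × 10^6 US tbsp.

7.788 × 10^6 US tablespoons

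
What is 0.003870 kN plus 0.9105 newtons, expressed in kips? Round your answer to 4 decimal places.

0.003870 kN = 0.000870011 kip and 0.9105 N = 0.000204689 kip.
0.000870011 + 0.000204689 ≈ 0.0011 kip.

0.0011 kip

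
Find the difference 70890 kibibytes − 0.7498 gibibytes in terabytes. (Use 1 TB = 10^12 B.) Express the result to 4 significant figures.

70890 KiB = 7.25914e-5 TB and 0.7498 GiB = 0.000805092 TB.
7.25914e-5 − 0.000805092 ≈ -0.0007325 TB.

-0.0007325 TB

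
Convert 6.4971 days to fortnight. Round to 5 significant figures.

1 d = 0.0714286 fortnights.
So 6.4971 × 0.0714286 ≈ 0.46408 fortnight.

0.46408 fortnights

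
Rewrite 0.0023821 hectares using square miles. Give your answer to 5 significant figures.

1 hectare = 0.00386102 square miles.
Thus 0.0023821 × 0.00386102 ≈ 9.1973e-6 mi².

9.1973e-6 square miles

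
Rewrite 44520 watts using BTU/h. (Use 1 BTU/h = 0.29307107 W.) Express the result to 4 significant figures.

151900 BTU per hour

1 W = 3.41214 BTU/h.
Then 44520 × 3.41214 ≈ 151900 BTU/h.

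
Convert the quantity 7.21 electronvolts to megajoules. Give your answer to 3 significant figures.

1 eV = 1.60218 × 10^-25 MJ.
So 7.21 × 1.60218 × 10^-25 ≈ 1.16 × 10^-24 MJ.

1.16 × 10^-24 megajoules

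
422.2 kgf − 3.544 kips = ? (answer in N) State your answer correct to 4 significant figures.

422.2 kgf = 4140.37 N and 3.544 kip = 15764.5 N.
4140.37 − 15764.5 ≈ -11620 N.

-11620 N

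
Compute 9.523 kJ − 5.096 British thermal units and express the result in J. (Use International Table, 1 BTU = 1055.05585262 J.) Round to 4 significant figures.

9.523 kJ = 9523.00 J and 5.096 BTU = 5376.56 J.
9523.00 − 5376.56 ≈ 4146 J.

4146 J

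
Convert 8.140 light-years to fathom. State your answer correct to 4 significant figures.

4.211e+16 fathoms

1 ly = 5.17319e+15 fathom.
Thus 8.140 × 5.17319e+15 ≈ 4.211e+16 fathom.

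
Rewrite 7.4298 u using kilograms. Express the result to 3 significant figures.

1.23 × 10^-26 kg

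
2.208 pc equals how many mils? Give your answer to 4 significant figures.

2.682e+21 mils

1 parsec = 1.21483e+21 mils.
So 2.208 × 1.21483e+21 ≈ 2.682e+21 mil.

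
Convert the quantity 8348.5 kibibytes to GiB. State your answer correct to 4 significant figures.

0.007962 GiB

1 kibibyte = 9.53674e-7 GiB.
Then 8348.5 × 9.53674e-7 ≈ 0.007962 GiB.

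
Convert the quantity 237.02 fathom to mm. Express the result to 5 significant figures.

433460 mm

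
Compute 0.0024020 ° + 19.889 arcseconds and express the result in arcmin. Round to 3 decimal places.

0.476 arcminutes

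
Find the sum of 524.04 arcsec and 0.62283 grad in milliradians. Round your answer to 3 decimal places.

12.324 mrad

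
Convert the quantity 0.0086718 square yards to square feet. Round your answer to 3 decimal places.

0.078 ft²

1 square yard = 9.00000 square feet.
So 0.0086718 × 9.00000 ≈ 0.078 ft².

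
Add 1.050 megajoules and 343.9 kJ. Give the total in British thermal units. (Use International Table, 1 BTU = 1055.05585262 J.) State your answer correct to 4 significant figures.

1321 British thermal units

1.050 MJ = 995.208 BTU and 343.9 kJ = 325.954 BTU.
995.208 + 325.954 ≈ 1321 BTU.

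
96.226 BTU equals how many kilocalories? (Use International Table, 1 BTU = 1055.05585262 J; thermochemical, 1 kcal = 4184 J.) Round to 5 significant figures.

24.265 kilocalories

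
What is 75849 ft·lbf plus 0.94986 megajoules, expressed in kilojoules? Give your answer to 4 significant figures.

1053 kJ

75849 ft·lbf = 102.837 kJ and 0.94986 MJ = 949.860 kJ.
102.837 + 949.860 ≈ 1053 kJ.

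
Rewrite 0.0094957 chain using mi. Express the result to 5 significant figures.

1 chain = 0.0125000 mi.
0.0094957 × 0.0125000 ≈ 0.00011870 mi.

0.00011870 miles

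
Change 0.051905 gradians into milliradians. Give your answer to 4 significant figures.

0.8153 milliradians

1 grad = 15.7080 milliradians.
So 0.051905 × 15.7080 ≈ 0.8153 mrad.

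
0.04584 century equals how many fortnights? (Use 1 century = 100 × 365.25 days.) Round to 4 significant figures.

119.6 fortnight

1 century = 2608.93 fortnights.
So 0.04584 × 2608.93 ≈ 119.6 fortnight.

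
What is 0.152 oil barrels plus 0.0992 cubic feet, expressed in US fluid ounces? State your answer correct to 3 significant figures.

0.152 bbl = 817.152 US fl oz and 0.0992 ft³ = 94.9846 US fl oz.
817.152 + 94.9846 ≈ 912 US fl oz.

912 US fl oz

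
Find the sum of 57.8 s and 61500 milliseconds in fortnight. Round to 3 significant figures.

9.86e-5 fortnight

57.8 s = 4.77844e-5 fortnight and 61500 ms = 5.08433e-5 fortnight.
4.77844e-5 + 5.08433e-5 ≈ 9.86e-5 fortnight.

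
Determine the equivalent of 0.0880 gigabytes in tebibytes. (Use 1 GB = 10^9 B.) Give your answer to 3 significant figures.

1 GB = 0.000909495 TiB.
0.0880 × 0.000909495 ≈ 8.00e-5 TiB.

8.00e-5 TiB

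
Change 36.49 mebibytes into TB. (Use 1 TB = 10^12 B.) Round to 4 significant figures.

1 MiB = 1.04858 × 10^-6 terabytes.
Thus 36.49 × 1.04858 × 10^-6 ≈ 3.826 × 10^-5 TB.

3.826 × 10^-5 terabytes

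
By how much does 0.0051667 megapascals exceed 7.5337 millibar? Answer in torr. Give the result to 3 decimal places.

0.0051667 MPa = 38.7534 torr and 7.5337 mbar = 5.65074 torr.
38.7534 − 5.65074 ≈ 33.103 torr.

33.103 torr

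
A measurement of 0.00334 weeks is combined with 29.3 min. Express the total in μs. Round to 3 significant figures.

3.78 × 10^9 microseconds

0.00334 wk = 2.02003 × 10^9 μs and 29.3 min = 1.75800 × 10^9 μs.
2.02003 × 10^9 + 1.75800 × 10^9 ≈ 3.78 × 10^9 μs.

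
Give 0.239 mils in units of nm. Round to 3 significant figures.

1 mil = 25400.0 nanometers.
So 0.239 × 25400.0 ≈ 6070 nm.

6070 nm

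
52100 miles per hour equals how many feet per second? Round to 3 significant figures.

76400 ft/s

1 mile per hour = 1.46667 ft/s.
Thus 52100 × 1.46667 ≈ 76400 ft/s.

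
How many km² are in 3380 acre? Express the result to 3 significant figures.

13.7 km²

1 acre = 0.00404686 square kilometers.
3380 × 0.00404686 ≈ 13.7 km².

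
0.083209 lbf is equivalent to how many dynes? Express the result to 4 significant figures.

37010 dynes

1 lbf = 444822 dyn.
Then 0.083209 × 444822 ≈ 37010 dyn.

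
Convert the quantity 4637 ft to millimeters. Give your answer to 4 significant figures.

1 ft = 304.800 millimeters.
So 4637 × 304.800 ≈ 1.413 × 10^6 mm.

1.413 × 10^6 mm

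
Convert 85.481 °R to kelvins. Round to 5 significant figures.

47.489 K

°R = K × 9/5.
Applying the formula gives 47.489 K.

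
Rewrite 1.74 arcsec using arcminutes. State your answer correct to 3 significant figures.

0.0290 arcmin

1 arcsec = 0.0166667 arcmin.
Then 1.74 × 0.0166667 ≈ 0.0290 arcmin.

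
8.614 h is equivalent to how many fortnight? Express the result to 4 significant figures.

0.02564 fortnight

1 hour = 0.00297619 fortnight.
Thus 8.614 × 0.00297619 ≈ 0.02564 fortnight.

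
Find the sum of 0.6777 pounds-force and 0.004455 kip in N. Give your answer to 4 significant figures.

22.83 N

0.6777 lbf = 3.01456 N and 0.004455 kip = 19.8168 N.
3.01456 + 19.8168 ≈ 22.83 N.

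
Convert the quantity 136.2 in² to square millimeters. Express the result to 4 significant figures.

87870 mm²

1 square inch = 645.160 mm².
So 136.2 × 645.160 ≈ 87870 mm².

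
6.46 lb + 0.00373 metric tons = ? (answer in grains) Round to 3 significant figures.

6.46 lb = 45220.0 gr and 0.00373 t = 57562.7 gr.
45220.0 + 57562.7 ≈ 103000 gr.

103000 grains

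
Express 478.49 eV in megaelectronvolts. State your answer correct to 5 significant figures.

0.00047849 MeV

1 eV = 1.00000 × 10^-6 MeV.
Then 478.49 × 1.00000 × 10^-6 ≈ 0.00047849 MeV.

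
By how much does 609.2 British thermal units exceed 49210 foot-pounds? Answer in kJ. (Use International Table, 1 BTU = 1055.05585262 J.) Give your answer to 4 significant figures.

576.0 kilojoules

609.2 BTU = 642.740 kJ and 49210 ft·lbf = 66.7198 kJ.
642.740 − 66.7198 ≈ 576.0 kJ.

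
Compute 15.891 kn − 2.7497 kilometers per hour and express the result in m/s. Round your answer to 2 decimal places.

15.891 kn = 8.17504 m/s and 2.7497 km/h = 0.763806 m/s.
8.17504 − 0.763806 ≈ 7.41 m/s.

7.41 meters per second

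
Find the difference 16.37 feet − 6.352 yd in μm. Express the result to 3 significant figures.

-819000 μm

16.37 ft = 4.98958e+6 μm and 6.352 yd = 5.80827e+6 μm.
4.98958e+6 − 5.80827e+6 ≈ -819000 μm.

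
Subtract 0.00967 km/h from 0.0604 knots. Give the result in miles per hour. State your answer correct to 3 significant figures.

0.0635 miles per hour

0.0604 kn = 0.0695071 mph and 0.00967 km/h = 0.00600866 mph.
0.0695071 − 0.00600866 ≈ 0.0635 mph.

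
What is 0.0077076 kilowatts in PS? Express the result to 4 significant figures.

0.01048 metric horsepower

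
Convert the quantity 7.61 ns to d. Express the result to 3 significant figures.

8.81 × 10^-14 d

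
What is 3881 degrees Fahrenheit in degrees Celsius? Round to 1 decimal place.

2138.3 degrees Celsius

°F = °C × 9/5 + 32.
Applying the formula gives 2138.3 °C.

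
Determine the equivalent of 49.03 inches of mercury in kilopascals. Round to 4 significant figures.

1 inch of mercury = 3.38639 kPa.
49.03 × 3.38639 ≈ 166.0 kPa.

166.0 kPa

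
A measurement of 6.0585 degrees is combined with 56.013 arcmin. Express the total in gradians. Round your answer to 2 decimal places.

6.0585 ° = 6.73167 grad and 56.013 arcmin = 1.03728 grad.
6.73167 + 1.03728 ≈ 7.77 grad.

7.77 gradians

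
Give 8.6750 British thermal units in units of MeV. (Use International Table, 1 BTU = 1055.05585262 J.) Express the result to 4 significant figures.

1 BTU = 6.58514e+15 megaelectronvolts.
8.6750 × 6.58514e+15 ≈ 5.713e+16 MeV.

5.713e+16 MeV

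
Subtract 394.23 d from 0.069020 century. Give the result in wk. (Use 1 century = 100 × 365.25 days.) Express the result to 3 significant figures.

304 weeks

0.069020 century = 360.1365 wk and 394.23 d = 56.31857 wk.
360.1365 − 56.31857 ≈ 304 wk.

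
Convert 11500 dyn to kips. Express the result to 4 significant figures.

2.585e-5 kip

1 dyne = 2.24809e-9 kips.
Thus 11500 × 2.24809e-9 ≈ 2.585e-5 kip.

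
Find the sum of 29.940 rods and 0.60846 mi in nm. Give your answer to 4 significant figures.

1.130 × 10^12 nanometers

29.940 rod = 1.50574 × 10^11 nm and 0.60846 mi = 9.79221 × 10^11 nm.
1.50574 × 10^11 + 9.79221 × 10^11 ≈ 1.130 × 10^12 nm.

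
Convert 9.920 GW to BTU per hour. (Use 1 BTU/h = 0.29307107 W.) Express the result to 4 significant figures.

3.385 × 10^10 BTU/h

1 GW = 3.41214 × 10^9 BTU/h.
9.920 × 3.41214 × 10^9 ≈ 3.385 × 10^10 BTU/h.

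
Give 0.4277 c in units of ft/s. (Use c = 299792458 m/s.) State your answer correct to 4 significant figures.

1 speed of light = 9.83571 × 10^8 ft/s.
0.4277 × 9.83571 × 10^8 ≈ 4.207 × 10^8 ft/s.

4.207 × 10^8 feet per second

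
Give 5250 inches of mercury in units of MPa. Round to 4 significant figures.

1 inch of mercury = 0.00338639 MPa.
Thus 5250 × 0.00338639 ≈ 17.78 MPa.

17.78 megapascals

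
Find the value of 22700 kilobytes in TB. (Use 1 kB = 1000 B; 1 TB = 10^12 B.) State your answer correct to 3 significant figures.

1 kB = 1.00000e-9 terabytes.
22700 × 1.00000e-9 ≈ 2.27e-5 TB.

2.27e-5 TB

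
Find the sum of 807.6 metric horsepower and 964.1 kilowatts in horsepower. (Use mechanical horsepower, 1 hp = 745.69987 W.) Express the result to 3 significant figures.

2090 horsepower

807.6 PS = 796.552 hp and 964.1 kW = 1292.88 hp.
796.552 + 1292.88 ≈ 2090 hp.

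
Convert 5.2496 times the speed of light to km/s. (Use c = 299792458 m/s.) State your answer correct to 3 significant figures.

1.57 × 10^6 km/s

1 speed of light = 299792 km/s.
5.2496 × 299792 ≈ 1.57 × 10^6 km/s.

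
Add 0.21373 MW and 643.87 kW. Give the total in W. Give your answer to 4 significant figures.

0.21373 MW = 213730 W and 643.87 kW = 643870 W.
213730 + 643870 ≈ 857600 W.

857600 watts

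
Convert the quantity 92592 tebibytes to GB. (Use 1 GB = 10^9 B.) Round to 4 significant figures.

1.018e+8 GB

1 tebibyte = 1099.51 GB.
So 92592 × 1099.51 ≈ 1.018e+8 GB.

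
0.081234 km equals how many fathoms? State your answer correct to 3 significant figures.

1 kilometer = 546.807 fathoms.
So 0.081234 × 546.807 ≈ 44.4 fathom.

44.4 fathom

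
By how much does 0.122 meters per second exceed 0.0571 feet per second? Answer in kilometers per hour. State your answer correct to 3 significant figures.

0.377 km/h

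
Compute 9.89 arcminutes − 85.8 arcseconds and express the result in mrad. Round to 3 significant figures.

2.46 mrad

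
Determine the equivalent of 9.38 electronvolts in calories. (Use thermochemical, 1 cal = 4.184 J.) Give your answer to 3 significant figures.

1 eV = 3.82929 × 10^-20 cal.
So 9.38 × 3.82929 × 10^-20 ≈ 3.59 × 10^-19 cal.

3.59 × 10^-19 calories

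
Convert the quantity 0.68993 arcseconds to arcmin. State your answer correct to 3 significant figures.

0.0115 arcminutes

1 arcsec = 0.0166667 arcmin.
Then 0.68993 × 0.0166667 ≈ 0.0115 arcmin.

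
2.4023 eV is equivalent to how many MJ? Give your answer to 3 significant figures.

3.85 × 10^-25 megajoules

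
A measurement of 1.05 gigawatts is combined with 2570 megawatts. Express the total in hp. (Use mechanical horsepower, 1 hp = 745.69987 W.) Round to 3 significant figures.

1.05 GW = 1.40807e+6 hp and 2570 MW = 3.44643e+6 hp.
1.40807e+6 + 3.44643e+6 ≈ 4.85e+6 hp.

4.85e+6 hp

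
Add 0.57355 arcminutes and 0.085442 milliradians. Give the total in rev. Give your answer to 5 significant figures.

4.0152 × 10^-5 rev

0.57355 arcmin = 2.65532 × 10^-5 rev and 0.085442 mrad = 1.35985 × 10^-5 rev.
2.65532 × 10^-5 + 1.35985 × 10^-5 ≈ 4.0152 × 10^-5 rev.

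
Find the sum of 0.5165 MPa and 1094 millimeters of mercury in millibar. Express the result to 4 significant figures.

6624 mbar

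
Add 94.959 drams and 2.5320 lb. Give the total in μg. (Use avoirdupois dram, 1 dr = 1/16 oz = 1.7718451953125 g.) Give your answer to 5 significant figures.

1.3167e+9 μg

94.959 dr = 1.682526e+8 μg and 2.5320 lb = 1.148496e+9 μg.
1.682526e+8 + 1.148496e+9 ≈ 1.3167e+9 μg.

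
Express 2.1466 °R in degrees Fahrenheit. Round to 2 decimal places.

-457.52 °F

°R = °F + 459.67.
Applying the formula gives -457.52 °F.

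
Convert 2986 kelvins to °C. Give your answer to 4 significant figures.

K = °C + 273.15.
Applying the formula gives 2713 °C.

2713 °C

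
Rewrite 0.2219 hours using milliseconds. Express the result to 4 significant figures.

1 h = 3.60000e+6 milliseconds.
Thus 0.2219 × 3.60000e+6 ≈ 798800 ms.

798800 ms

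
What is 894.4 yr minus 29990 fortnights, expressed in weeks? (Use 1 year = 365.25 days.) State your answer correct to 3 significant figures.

894.4 yr = 46668.5 wk and 29990 fortnight = 59980.0 wk.
46668.5 − 59980.0 ≈ -13300 wk.

-13300 wk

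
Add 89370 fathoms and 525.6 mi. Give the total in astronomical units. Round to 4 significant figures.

6.747 × 10^-6 au

89370 fathom = 1.09253 × 10^-6 au and 525.6 mi = 5.65430 × 10^-6 au.
1.09253 × 10^-6 + 5.65430 × 10^-6 ≈ 6.747 × 10^-6 au.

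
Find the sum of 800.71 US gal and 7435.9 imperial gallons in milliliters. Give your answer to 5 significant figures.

3.6835e+7 mL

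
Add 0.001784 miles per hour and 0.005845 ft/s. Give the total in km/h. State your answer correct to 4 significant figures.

0.009285 km/h

0.001784 mph = 0.00287107 km/h and 0.005845 ft/s = 0.00641360 km/h.
0.00287107 + 0.00641360 ≈ 0.009285 km/h.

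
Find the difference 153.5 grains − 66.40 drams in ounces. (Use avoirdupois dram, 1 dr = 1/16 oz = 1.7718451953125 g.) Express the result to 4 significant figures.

-3.799 oz

153.5 gr = 0.350857 oz and 66.40 dr = 4.15000 oz.
0.350857 − 4.15000 ≈ -3.799 oz.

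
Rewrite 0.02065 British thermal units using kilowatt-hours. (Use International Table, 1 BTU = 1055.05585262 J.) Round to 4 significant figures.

6.052 × 10^-6 kilowatt-hours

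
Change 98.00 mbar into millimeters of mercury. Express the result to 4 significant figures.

73.51 millimeters of mercury

1 millibar = 0.750062 mmHg.
98.00 × 0.750062 ≈ 73.51 mmHg.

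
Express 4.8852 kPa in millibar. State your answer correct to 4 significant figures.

1 kPa = 10.0000 mbar.
Then 4.8852 × 10.0000 ≈ 48.85 mbar.

48.85 mbar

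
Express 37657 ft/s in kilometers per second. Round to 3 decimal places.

1 ft/s = 0.000304800 kilometers per second.
37657 × 0.000304800 ≈ 11.478 km/s.

11.478 km/s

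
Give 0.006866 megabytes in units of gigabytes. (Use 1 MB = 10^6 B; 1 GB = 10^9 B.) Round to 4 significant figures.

6.866e-6 GB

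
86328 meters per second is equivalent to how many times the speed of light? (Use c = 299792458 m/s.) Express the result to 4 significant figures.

1 meter per second = 3.33564e-9 times the speed of light.
So 86328 × 3.33564e-9 ≈ 0.0002880 c.

0.0002880 c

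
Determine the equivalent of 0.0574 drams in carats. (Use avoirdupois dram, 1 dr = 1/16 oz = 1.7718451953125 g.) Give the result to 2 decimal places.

0.51 ct

1 dram = 8.85923 ct.
Thus 0.0574 × 8.85923 ≈ 0.51 ct.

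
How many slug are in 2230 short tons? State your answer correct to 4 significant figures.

138600 slug

1 short ton = 62.1619 slugs.
So 2230 × 62.1619 ≈ 138600 slug.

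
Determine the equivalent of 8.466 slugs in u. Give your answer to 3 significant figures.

1 slug = 8.78865e+27 atomic mass units.
Then 8.466 × 8.78865e+27 ≈ 7.44e+28 u.

7.44e+28 u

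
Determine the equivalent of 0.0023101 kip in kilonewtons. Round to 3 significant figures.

0.0103 kN

1 kip = 4.44822 kN.
Then 0.0023101 × 4.44822 ≈ 0.0103 kN.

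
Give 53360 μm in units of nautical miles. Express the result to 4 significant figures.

2.881 × 10^-5 nmi

1 μm = 5.39957 × 10^-10 nautical miles.
53360 × 5.39957 × 10^-10 ≈ 2.881 × 10^-5 nmi.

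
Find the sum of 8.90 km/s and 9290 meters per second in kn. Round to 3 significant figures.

8.90 km/s = 17300.2 kn and 9290 m/s = 18058.3 kn.
17300.2 + 18058.3 ≈ 35400 kn.

35400 knots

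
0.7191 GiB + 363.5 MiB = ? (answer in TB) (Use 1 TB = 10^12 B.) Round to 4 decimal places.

0.7191 GiB = 0.000772128 TB and 363.5 MiB = 0.000381157 TB.
0.000772128 + 0.000381157 ≈ 0.0012 TB.

0.0012 TB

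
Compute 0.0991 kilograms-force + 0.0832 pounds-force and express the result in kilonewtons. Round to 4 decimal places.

0.0013 kN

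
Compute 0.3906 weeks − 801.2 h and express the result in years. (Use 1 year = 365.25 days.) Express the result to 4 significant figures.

-0.08391 years

0.3906 wk = 0.00748583 yr and 801.2 h = 0.0913986 yr.
0.00748583 − 0.0913986 ≈ -0.08391 yr.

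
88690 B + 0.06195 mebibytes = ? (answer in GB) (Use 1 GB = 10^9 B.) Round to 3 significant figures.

88690 B = 8.86900e-5 GB and 0.06195 MiB = 6.49593e-5 GB.
8.86900e-5 + 6.49593e-5 ≈ 0.000154 GB.

0.000154 GB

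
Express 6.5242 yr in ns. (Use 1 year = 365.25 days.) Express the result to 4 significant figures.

2.059 × 10^17 nanoseconds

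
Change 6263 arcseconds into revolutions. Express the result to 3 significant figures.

0.00483 rev

1 arcsec = 7.71605e-7 revolutions.
So 6263 × 7.71605e-7 ≈ 0.00483 rev.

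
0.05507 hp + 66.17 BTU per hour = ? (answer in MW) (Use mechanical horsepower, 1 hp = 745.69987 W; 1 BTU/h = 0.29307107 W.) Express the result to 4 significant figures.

0.05507 hp = 4.10657e-5 MW and 66.17 BTU/h = 1.93925e-5 MW.
4.10657e-5 + 1.93925e-5 ≈ 6.046e-5 MW.

6.046e-5 MW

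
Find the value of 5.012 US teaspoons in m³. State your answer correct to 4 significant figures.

1 US teaspoon = 4.92892e-6 m³.
Thus 5.012 × 4.92892e-6 ≈ 2.470e-5 m³.

2.470e-5 m³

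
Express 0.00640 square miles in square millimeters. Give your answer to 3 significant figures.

1 square mile = 2.58999e+12 square millimeters.
Thus 0.00640 × 2.58999e+12 ≈ 1.66e+10 mm².

1.66e+10 mm²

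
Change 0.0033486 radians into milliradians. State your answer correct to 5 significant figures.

3.3486 mrad

1 radian = 1000.00 mrad.
Then 0.0033486 × 1000.00 ≈ 3.3486 mrad.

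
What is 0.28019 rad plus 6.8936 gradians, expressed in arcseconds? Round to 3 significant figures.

80100 arcseconds

0.28019 rad = 57793.3 arcsec and 6.8936 grad = 22335.3 arcsec.
57793.3 + 22335.3 ≈ 80100 arcsec.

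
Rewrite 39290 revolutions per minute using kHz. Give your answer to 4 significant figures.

1 rpm = 1.66667 × 10^-5 kHz.
Then 39290 × 1.66667 × 10^-5 ≈ 0.6548 kHz.

0.6548 kilohertz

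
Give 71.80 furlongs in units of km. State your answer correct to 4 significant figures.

1 furlong = 0.201168 km.
Thus 71.80 × 0.201168 ≈ 14.44 km.

14.44 km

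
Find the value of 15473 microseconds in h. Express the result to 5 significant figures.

1 microsecond = 2.77778e-10 h.
So 15473 × 2.77778e-10 ≈ 4.2981e-6 h.

4.2981e-6 h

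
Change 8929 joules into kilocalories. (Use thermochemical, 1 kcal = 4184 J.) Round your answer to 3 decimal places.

2.134 kcal

1 joule = 0.000239006 kilocalories.
Then 8929 × 0.000239006 ≈ 2.134 kcal.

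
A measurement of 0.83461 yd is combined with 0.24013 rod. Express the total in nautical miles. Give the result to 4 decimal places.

0.83461 yd = 0.000412077 nmi and 0.24013 rod = 0.000652085 nmi.
0.000412077 + 0.000652085 ≈ 0.0011 nmi.

0.0011 nmi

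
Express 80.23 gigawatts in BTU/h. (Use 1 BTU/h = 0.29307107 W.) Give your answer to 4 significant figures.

2.738 × 10^11 BTU per hour

1 gigawatt = 3.41214 × 10^9 BTU per hour.
Thus 80.23 × 3.41214 × 10^9 ≈ 2.738 × 10^11 BTU/h.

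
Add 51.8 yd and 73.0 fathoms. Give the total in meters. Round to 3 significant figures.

51.8 yd = 47.3659 m and 73.0 fathom = 133.502 m.
47.3659 + 133.502 ≈ 181 m.

181 m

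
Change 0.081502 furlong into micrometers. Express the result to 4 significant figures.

1.640 × 10^7 μm

1 furlong = 2.01168 × 10^8 micrometers.
0.081502 × 2.01168 × 10^8 ≈ 1.640 × 10^7 μm.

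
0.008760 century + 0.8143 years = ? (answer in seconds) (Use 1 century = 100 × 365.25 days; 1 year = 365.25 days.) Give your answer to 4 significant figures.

5.334 × 10^7 s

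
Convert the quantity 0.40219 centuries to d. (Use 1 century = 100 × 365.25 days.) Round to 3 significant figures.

14700 days

1 century = 36525.0 d.
Then 0.40219 × 36525.0 ≈ 14700 d.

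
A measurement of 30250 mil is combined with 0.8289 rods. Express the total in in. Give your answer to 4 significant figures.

194.4 inches

30250 mil = 30.2500 in and 0.8289 rod = 164.122 in.
30.2500 + 164.122 ≈ 194.4 in.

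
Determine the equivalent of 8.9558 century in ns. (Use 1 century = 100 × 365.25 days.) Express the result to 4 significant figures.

1 century = 3.15576 × 10^18 ns.
Thus 8.9558 × 3.15576 × 10^18 ≈ 2.826 × 10^19 ns.

2.826 × 10^19 nanoseconds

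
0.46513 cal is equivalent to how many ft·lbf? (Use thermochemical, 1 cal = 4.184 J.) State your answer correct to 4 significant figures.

1.435 foot-pounds

1 cal = 3.08596 ft·lbf.
So 0.46513 × 3.08596 ≈ 1.435 ft·lbf.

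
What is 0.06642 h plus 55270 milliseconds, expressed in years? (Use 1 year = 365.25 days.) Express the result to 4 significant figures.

0.06642 h = 7.57700e-6 yr and 55270 ms = 1.75140e-6 yr.
7.57700e-6 + 1.75140e-6 ≈ 9.328e-6 yr.

9.328e-6 yr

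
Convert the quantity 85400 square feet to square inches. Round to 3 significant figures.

1 ft² = 144.000 in².
Thus 85400 × 144.000 ≈ 1.23 × 10^7 in².

1.23 × 10^7 in²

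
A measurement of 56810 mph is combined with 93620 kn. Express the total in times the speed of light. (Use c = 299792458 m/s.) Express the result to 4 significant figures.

56810 mph = 8.47131e-5 c and 93620 kn = 0.000160652 c.
8.47131e-5 + 0.000160652 ≈ 0.0002454 c.

0.0002454 c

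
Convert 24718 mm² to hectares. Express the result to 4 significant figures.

1 square millimeter = 1.00000e-10 ha.
Then 24718 × 1.00000e-10 ≈ 2.472e-6 ha.

2.472e-6 hectares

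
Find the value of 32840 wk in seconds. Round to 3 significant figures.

1.99 × 10^10 s

1 week = 604800 s.
32840 × 604800 ≈ 1.99 × 10^10 s.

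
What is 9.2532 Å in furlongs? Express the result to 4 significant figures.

1 angstrom = 4.97097e-13 furlong.
Then 9.2532 × 4.97097e-13 ≈ 4.600e-12 furlong.

4.600e-12 furlongs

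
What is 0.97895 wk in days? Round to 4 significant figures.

1 wk = 7.00000 d.
So 0.97895 × 7.00000 ≈ 6.853 d.

6.853 days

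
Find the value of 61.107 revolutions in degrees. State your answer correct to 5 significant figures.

21999 °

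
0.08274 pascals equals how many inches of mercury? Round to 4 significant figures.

1 pascal = 0.000295300 inches of mercury.
Then 0.08274 × 0.000295300 ≈ 2.443 × 10^-5 inHg.

2.443 × 10^-5 inHg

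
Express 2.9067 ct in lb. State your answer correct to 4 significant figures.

0.001282 pounds

1 ct = 0.000440925 lb.
Then 2.9067 × 0.000440925 ≈ 0.001282 lb.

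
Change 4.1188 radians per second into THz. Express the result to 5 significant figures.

1 radian per second = 1.59155e-13 terahertz.
Then 4.1188 × 1.59155e-13 ≈ 6.5553e-13 THz.

6.5553e-13 THz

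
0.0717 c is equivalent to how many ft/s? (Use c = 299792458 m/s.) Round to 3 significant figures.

7.05e+7 ft/s

1 c = 9.83571e+8 ft/s.
So 0.0717 × 9.83571e+8 ≈ 7.05e+7 ft/s.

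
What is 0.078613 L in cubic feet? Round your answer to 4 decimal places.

0.0028 ft³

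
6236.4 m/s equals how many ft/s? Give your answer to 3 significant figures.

20500 ft/s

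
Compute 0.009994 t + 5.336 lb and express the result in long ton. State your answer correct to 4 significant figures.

0.009994 t = 0.00983616 long ton and 5.336 lb = 0.00238214 long ton.
0.00983616 + 0.00238214 ≈ 0.01222 long ton.

0.01222 long tons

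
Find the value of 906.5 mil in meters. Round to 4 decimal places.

1 mil = 2.54000e-5 m.
So 906.5 × 2.54000e-5 ≈ 0.0230 m.

0.0230 m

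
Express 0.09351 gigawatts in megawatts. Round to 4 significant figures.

93.51 megawatts

1 GW = 1000.00 megawatts.
So 0.09351 × 1000.00 ≈ 93.51 MW.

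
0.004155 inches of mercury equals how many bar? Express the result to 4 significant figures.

1 inHg = 0.0338639 bar.
Then 0.004155 × 0.0338639 ≈ 0.0001407 bar.

0.0001407 bar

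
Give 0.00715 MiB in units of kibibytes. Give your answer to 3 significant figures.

7.32 kibibytes

1 mebibyte = 1024.00 KiB.
So 0.00715 × 1024.00 ≈ 7.32 KiB.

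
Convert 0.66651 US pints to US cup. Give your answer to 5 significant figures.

1.3330 US cups

1 US pt = 2.00000 US cups.
So 0.66651 × 2.00000 ≈ 1.3330 US cup.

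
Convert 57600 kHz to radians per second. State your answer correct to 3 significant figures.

3.62 × 10^8 rad/s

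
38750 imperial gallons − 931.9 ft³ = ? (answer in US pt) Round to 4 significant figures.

316500 US pints

38750 imp gal = 372294 US pt and 931.9 ft³ = 55768.8 US pt.
372294 − 55768.8 ≈ 316500 US pt.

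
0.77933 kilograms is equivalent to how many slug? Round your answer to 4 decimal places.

0.0534 slugs

1 kg = 0.0685218 slugs.
Thus 0.77933 × 0.0685218 ≈ 0.0534 slug.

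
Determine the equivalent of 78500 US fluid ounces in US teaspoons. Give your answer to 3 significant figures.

471000 US tsp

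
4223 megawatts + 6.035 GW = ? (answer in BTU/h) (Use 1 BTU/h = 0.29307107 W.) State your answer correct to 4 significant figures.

3.500 × 10^10 BTU per hour

4223 MW = 1.44095 × 10^10 BTU/h and 6.035 GW = 2.05923 × 10^10 BTU/h.
1.44095 × 10^10 + 2.05923 × 10^10 ≈ 3.500 × 10^10 BTU/h.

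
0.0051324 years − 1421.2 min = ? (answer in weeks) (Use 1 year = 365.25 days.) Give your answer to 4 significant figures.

0.0051324 yr = 0.267801 wk and 1421.2 min = 0.140992 wk.
0.267801 − 0.140992 ≈ 0.1268 wk.

0.1268 weeks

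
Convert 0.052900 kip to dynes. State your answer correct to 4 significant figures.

1 kip = 4.44822 × 10^8 dynes.
Then 0.052900 × 4.44822 × 10^8 ≈ 2.353 × 10^7 dyn.

2.353 × 10^7 dynes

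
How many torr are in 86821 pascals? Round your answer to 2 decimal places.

1 pascal = 0.00750062 torr.
So 86821 × 0.00750062 ≈ 651.21 torr.

651.21 torr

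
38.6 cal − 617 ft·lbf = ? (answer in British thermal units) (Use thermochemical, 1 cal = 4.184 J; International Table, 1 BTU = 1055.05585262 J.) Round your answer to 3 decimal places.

38.6 cal = 0.153075 BTU and 617 ft·lbf = 0.792887 BTU.
0.153075 − 0.792887 ≈ -0.640 BTU.

-0.640 BTU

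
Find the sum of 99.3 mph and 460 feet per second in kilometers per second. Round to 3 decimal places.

0.185 km/s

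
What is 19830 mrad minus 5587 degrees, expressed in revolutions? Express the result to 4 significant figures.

19830 mrad = 3.15604 rev and 5587 ° = 15.5194 rev.
3.15604 − 15.5194 ≈ -12.36 rev.

-12.36 rev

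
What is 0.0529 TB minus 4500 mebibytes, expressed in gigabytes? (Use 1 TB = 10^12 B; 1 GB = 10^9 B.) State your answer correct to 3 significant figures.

48.2 GB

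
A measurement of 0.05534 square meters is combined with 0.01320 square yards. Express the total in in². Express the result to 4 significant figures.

0.05534 m² = 85.7772 in² and 0.01320 yd² = 17.1072 in².
85.7772 + 17.1072 ≈ 102.9 in².

102.9 in²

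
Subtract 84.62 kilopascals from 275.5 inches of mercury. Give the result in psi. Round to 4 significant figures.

123.0 pounds per square inch

275.5 inHg = 135.313 psi and 84.62 kPa = 12.2731 psi.
135.313 − 12.2731 ≈ 123.0 psi.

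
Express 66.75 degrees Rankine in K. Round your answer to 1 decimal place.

37.1 K

°R = K × 9/5.
Applying the formula gives 37.1 K.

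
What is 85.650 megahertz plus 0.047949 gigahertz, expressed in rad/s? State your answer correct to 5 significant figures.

8.3943e+8 radians per second

85.650 MHz = 5.38155e+8 rad/s and 0.047949 GHz = 3.01272e+8 rad/s.
5.38155e+8 + 3.01272e+8 ≈ 8.3943e+8 rad/s.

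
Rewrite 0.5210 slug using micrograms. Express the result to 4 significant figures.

7.603e+9 micrograms

1 slug = 1.45939e+10 micrograms.
Thus 0.5210 × 1.45939e+10 ≈ 7.603e+9 μg.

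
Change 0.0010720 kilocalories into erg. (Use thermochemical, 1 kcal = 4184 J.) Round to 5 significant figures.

4.4852e+7 erg

1 kcal = 4.18400e+10 erg.
So 0.0010720 × 4.18400e+10 ≈ 4.4852e+7 erg.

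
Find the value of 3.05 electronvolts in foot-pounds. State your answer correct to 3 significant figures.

3.60 × 10^-19 ft·lbf

1 eV = 1.18170 × 10^-19 foot-pounds.
So 3.05 × 1.18170 × 10^-19 ≈ 3.60 × 10^-19 ft·lbf.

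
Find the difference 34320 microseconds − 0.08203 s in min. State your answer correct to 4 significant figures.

34320 μs = 0.000572000 min and 0.08203 s = 0.00136717 min.
0.000572000 − 0.00136717 ≈ -0.0007952 min.

-0.0007952 min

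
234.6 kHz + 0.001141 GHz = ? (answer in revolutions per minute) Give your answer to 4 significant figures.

8.254 × 10^7 revolutions per minute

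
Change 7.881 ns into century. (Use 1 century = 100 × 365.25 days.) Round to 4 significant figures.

1 nanosecond = 3.16881e-19 centuries.
Then 7.881 × 3.16881e-19 ≈ 2.497e-18 century.

2.497e-18 century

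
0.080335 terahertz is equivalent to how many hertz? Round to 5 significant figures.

1 THz = 1.00000 × 10^12 Hz.
So 0.080335 × 1.00000 × 10^12 ≈ 8.0335 × 10^10 Hz.

8.0335 × 10^10 hertz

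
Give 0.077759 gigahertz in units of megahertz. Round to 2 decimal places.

1 GHz = 1000.00 MHz.
Thus 0.077759 × 1000.00 ≈ 77.76 MHz.

77.76 MHz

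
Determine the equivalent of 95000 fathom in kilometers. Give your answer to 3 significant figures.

1 fathom = 0.00182880 kilometers.
Thus 95000 × 0.00182880 ≈ 174 km.

174 km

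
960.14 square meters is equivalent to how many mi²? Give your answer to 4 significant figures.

0.0003707 mi²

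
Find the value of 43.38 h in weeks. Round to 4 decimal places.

0.2582 wk

1 hour = 0.00595238 wk.
So 43.38 × 0.00595238 ≈ 0.2582 wk.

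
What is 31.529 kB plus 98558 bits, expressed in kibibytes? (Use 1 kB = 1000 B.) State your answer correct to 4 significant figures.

42.82 kibibytes

31.529 kB = 30.7900 KiB and 98558 bit = 12.0310 KiB.
30.7900 + 12.0310 ≈ 42.82 KiB.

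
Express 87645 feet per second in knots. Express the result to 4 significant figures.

51930 kn

1 foot per second = 0.592484 knots.
So 87645 × 0.592484 ≈ 51930 kn.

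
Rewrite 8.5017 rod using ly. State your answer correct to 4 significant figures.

4.519 × 10^-15 ly

1 rod = 5.31587 × 10^-16 ly.
So 8.5017 × 5.31587 × 10^-16 ≈ 4.519 × 10^-15 ly.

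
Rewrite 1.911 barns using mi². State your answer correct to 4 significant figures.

1 barn = 3.86102e-35 mi².
Then 1.911 × 3.86102e-35 ≈ 7.378e-35 mi².

7.378e-35 mi²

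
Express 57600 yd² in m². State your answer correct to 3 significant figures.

1 yd² = 0.836127 square meters.
Thus 57600 × 0.836127 ≈ 48200 m².

48200 m²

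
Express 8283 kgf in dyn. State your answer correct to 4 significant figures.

1 kilogram-force = 980665 dynes.
8283 × 980665 ≈ 8.123e+9 dyn.

8.123e+9 dyn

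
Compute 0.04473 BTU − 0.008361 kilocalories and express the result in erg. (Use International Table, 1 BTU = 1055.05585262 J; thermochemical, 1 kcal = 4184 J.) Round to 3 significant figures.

1.22 × 10^8 erg

0.04473 BTU = 4.71926 × 10^8 erg and 0.008361 kcal = 3.49824 × 10^8 erg.
4.71926 × 10^8 − 3.49824 × 10^8 ≈ 1.22 × 10^8 erg.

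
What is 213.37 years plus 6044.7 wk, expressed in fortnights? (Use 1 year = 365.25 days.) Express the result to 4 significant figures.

8589 fortnights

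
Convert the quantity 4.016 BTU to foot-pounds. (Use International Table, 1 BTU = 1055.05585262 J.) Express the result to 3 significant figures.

3130 ft·lbf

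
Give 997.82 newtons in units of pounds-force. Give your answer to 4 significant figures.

224.3 lbf

1 N = 0.224809 pounds-force.
So 997.82 × 0.224809 ≈ 224.3 lbf.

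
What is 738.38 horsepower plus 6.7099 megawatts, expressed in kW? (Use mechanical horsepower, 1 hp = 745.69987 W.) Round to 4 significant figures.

7261 kW

738.38 hp = 550.610 kW and 6.7099 MW = 6709.90 kW.
550.610 + 6709.90 ≈ 7261 kW.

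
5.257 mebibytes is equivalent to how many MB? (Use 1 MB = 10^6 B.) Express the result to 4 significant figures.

5.512 MB

1 MiB = 1.04858 MB.
5.257 × 1.04858 ≈ 5.512 MB.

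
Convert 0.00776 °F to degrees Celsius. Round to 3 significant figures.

-17.8 °C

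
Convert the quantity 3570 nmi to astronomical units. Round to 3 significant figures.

4.42e-5 au

1 nautical mile = 1.23799e-8 au.
Thus 3570 × 1.23799e-8 ≈ 4.42e-5 au.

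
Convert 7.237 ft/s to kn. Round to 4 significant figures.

1 foot per second = 0.592484 knots.
So 7.237 × 0.592484 ≈ 4.288 kn.

4.288 kn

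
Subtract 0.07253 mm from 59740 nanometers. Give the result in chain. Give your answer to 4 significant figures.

-6.358 × 10^-7 chains

59740 nm = 2.96966 × 10^-6 chain and 0.07253 mm = 3.60544 × 10^-6 chain.
2.96966 × 10^-6 − 3.60544 × 10^-6 ≈ -6.358 × 10^-7 chain.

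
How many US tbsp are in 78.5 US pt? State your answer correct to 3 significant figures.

2510 US tbsp

1 US pt = 32.0000 US tablespoons.
78.5 × 32.0000 ≈ 2510 US tbsp.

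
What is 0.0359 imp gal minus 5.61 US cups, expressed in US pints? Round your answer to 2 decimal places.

0.0359 imp gal = 0.344913 US pt and 5.61 US cup = 2.80500 US pt.
0.344913 − 2.80500 ≈ -2.46 US pt.

-2.46 US pt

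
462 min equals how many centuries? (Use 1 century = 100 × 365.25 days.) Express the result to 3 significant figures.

1 minute = 1.90129 × 10^-8 century.
Then 462 × 1.90129 × 10^-8 ≈ 8.78 × 10^-6 century.

8.78 × 10^-6 century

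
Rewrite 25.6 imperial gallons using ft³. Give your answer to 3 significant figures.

4.11 cubic feet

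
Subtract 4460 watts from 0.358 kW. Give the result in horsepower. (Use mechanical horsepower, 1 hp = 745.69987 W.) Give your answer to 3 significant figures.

-5.50 horsepower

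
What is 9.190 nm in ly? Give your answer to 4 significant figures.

1 nm = 1.05700 × 10^-25 ly.
Then 9.190 × 1.05700 × 10^-25 ≈ 9.714 × 10^-25 ly.

9.714 × 10^-25 ly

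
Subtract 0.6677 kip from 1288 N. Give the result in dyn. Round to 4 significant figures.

-1.682e+8 dyn

1288 N = 1.28800e+8 dyn and 0.6677 kip = 2.97008e+8 dyn.
1.28800e+8 − 2.97008e+8 ≈ -1.682e+8 dyn.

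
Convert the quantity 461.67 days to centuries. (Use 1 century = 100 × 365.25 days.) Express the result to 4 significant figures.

1 d = 2.73785e-5 centuries.
461.67 × 2.73785e-5 ≈ 0.01264 century.

0.01264 centuries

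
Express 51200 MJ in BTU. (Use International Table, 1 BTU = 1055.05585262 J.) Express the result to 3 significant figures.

4.85e+7 BTU

1 MJ = 947.817 BTU.
Then 51200 × 947.817 ≈ 4.85e+7 BTU.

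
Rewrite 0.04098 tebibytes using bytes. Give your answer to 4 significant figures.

4.506e+10 B

1 tebibyte = 1.09951e+12 bytes.
0.04098 × 1.09951e+12 ≈ 4.506e+10 B.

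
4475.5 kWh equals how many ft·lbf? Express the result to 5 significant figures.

1 kilowatt-hour = 2.65522 × 10^6 ft·lbf.
Then 4475.5 × 2.65522 × 10^6 ≈ 1.1883 × 10^10 ft·lbf.

1.1883 × 10^10 ft·lbf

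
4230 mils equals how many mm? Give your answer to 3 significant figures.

107 millimeters

1 mil = 0.0254000 mm.
Thus 4230 × 0.0254000 ≈ 107 mm.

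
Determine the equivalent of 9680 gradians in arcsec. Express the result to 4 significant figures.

3.136 × 10^7 arcsec

1 grad = 3240.00 arcsec.
Thus 9680 × 3240.00 ≈ 3.136 × 10^7 arcsec.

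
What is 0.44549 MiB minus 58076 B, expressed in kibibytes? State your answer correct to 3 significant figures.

399 kibibytes

0.44549 MiB = 456.182 KiB and 58076 B = 56.7148 KiB.
456.182 − 56.7148 ≈ 399 KiB.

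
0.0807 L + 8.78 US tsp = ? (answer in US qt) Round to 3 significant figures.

0.131 US quarts

0.0807 L = 0.0852747 US qt and 8.78 US tsp = 0.0457292 US qt.
0.0852747 + 0.0457292 ≈ 0.131 US qt.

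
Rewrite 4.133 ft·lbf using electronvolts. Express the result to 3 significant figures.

1 foot-pound = 8.46235e+18 eV.
4.133 × 8.46235e+18 ≈ 3.50e+19 eV.

3.50e+19 eV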